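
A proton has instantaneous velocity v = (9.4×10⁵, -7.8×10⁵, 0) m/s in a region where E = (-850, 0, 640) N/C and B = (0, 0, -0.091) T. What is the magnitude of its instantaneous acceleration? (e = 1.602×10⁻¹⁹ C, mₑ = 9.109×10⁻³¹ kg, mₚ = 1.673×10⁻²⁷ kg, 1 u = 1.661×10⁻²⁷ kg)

|a| ≈ 1.06×10¹³ m/s²

v×B = (7.10×10⁴, 8.55×10⁴, 0) N/C.
E + v×B = (7.01×10⁴, 8.55×10⁴, 640) N/C.
F = q(E + v×B) = (1.602×10⁻¹⁹ C)·(7.01×10⁴, 8.55×10⁴, 640) = (1.12×10⁻¹⁴, 1.37×10⁻¹⁴, 1.03×10⁻¹⁶) N.
|a| = |F|/m = 1.772×10⁻¹⁴/1.673×10⁻²⁷ ≈ 1.06×10¹³ m/s².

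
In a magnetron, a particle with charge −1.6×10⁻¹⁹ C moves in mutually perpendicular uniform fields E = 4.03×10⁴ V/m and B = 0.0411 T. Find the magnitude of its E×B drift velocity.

The steady drift has the magnetic force balancing the electric force, so v_d = E/B.
v_d = 4.03×10⁴/0.0411 = 9.81×10⁵ m/s.

v_d ≈ 9.81×10⁵ m/s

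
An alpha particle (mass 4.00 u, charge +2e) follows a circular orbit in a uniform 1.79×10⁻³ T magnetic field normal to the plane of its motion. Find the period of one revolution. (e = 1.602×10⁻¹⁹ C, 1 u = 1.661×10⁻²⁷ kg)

T ≈ 7.28×10⁻⁵ s

The cyclotron period depends only on m, q, B: T = 2πm/(|q|B).
T = 2π(6.644×10⁻²⁷)/((3.204×10⁻¹⁹)(1.79×10⁻³)) ≈ 7.28×10⁻⁵ s.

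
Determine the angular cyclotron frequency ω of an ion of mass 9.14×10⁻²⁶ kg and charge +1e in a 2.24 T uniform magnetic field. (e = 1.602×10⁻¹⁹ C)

ω = |q|B/m.
ω = (1.602×10⁻¹⁹)(2.24)/9.14×10⁻²⁶ ≈ 3.93×10⁶ rad/s.

ω ≈ 3.93×10⁶ rad/s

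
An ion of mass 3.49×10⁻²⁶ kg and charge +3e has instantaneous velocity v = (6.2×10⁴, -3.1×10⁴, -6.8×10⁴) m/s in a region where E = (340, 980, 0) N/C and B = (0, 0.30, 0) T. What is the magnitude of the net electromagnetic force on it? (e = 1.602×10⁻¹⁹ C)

v×B = (2.04×10⁴, 0, 1.86×10⁴) N/C.
E + v×B = (2.07×10⁴, 980, 1.86×10⁴) N/C.
F = q(E + v×B) = (4.806×10⁻¹⁹ C)·(2.07×10⁴, 980, 1.86×10⁴) = (9.97×10⁻¹⁵, 4.71×10⁻¹⁶, 8.94×10⁻¹⁵) N.
|F| = 1.34×10⁻¹⁴ N.

|F| ≈ 1.34×10⁻¹⁴ N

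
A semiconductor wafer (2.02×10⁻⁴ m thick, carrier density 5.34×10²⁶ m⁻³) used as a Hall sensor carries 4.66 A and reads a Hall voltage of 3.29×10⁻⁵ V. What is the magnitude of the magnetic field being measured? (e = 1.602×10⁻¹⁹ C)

From V_H = IB/(n e t), B = V_H n e t / I.
B = (3.29×10⁻⁵)(5.34×10²⁶)(1.602×10⁻¹⁹)(2.02×10⁻⁴)/4.66 ≈ 0.122 T.

B ≈ 0.122 T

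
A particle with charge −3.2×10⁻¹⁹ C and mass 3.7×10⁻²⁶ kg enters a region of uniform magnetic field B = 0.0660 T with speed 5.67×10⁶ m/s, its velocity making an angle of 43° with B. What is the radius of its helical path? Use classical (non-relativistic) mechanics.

r ≈ 6.77 m

v⊥ = v sinθ = 5.67×10⁶·sin43° ≈ 3.867×10⁶ m/s.
r = m v⊥/(|q|B) = (3.7×10⁻²⁶)(3.867×10⁶)/((3.2×10⁻¹⁹)(0.0660)) ≈ 6.77 m.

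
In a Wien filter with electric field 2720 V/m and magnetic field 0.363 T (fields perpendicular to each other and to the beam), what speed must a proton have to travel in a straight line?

Zero net Lorentz force requires |qE| = |q v×B|, i.e. E = vB.
v = E/B = 2720/0.363 = 7490 m/s.

v = 7490 m/s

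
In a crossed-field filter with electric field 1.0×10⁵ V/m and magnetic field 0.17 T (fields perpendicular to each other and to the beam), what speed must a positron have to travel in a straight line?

v = 5.9×10⁵ m/s

Zero net Lorentz force requires |qE| = |q v×B|, i.e. E = vB.
v = E/B = 1.0×10⁵/0.17 = 5.9×10⁵ m/s.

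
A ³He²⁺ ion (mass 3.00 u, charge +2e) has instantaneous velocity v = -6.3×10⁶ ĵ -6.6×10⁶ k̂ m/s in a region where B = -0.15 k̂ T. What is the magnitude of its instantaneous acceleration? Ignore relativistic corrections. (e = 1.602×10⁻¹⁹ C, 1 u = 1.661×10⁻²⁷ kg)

|a| ≈ 6.08×10¹³ m/s²

v×B = (9.45×10⁵, 0, 0) N/C.
F = q v×B = (3.204×10⁻¹⁹ C)·(9.45×10⁵, 0, 0) = (3.03×10⁻¹³, 0, 0) N.
|a| = |F|/m = 3.028×10⁻¹³/4.983×10⁻²⁷ ≈ 6.08×10¹³ m/s².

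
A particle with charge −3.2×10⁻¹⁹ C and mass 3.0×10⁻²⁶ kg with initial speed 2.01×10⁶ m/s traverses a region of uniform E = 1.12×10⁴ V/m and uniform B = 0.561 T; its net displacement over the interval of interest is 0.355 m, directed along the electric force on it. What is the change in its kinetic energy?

The magnetic force is always ⟂ v and does no work; only the electric force changes KE.
ΔKE = F_E · d = |q|E d = (3.2×10⁻¹⁹)(1.12×10⁴)(0.355) ≈ 1.27×10⁻¹⁵ J.

ΔKE ≈ 1.27×10⁻¹⁵ J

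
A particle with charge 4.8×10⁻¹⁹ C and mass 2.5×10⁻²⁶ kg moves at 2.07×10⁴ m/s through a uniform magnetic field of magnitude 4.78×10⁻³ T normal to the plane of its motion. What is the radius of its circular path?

r ≈ 0.226 m

The magnetic force provides the centripetal force: |q|vB = mv²/r.
r = mv/(|q|B) = (2.5×10⁻²⁶)(2.07×10⁴)/((4.8×10⁻¹⁹)(4.78×10⁻³)) ≈ 0.226 m.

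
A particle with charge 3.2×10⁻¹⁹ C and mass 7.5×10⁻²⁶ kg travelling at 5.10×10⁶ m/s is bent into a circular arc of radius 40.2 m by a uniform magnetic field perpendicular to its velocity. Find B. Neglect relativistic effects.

From |q|vB = mv²/r, B = mv/(|q|r).
B = (7.5×10⁻²⁶)(5.10×10⁶)/((3.2×10⁻¹⁹)(40.2)) ≈ 0.0297 T.

B ≈ 0.0297 T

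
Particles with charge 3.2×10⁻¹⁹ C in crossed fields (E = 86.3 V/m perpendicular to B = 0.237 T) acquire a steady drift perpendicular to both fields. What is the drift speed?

The E×B drift speed is v_d = E/B.
v_d = 86.3/0.237 = 364 m/s.

v_d ≈ 364 m/s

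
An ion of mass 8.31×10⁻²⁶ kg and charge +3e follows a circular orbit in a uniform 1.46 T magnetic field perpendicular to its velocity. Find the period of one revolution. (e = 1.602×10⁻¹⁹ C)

T ≈ 7.44×10⁻⁷ s

The cyclotron period depends only on m, q, B: T = 2πm/(|q|B).
T = 2π(8.31×10⁻²⁶)/((4.806×10⁻¹⁹)(1.46)) ≈ 7.44×10⁻⁷ s.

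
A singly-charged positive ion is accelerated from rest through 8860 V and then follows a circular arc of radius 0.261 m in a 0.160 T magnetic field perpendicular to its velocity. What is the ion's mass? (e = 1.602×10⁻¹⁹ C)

m ≈ 1.58×10⁻²⁶ kg

Combine |q|V = ½mv² and r = mv/(|q|B): eliminate v to get m = qB²r²/(2V).
m = (1.602×10⁻¹⁹)(0.160)²(0.261)²/(2·8860) ≈ 1.58×10⁻²⁶ kg.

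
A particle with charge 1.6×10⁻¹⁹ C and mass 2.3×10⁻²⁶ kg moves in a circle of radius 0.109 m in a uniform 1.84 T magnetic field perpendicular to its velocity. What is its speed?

From |q|vB = mv²/r, v = |q|Br/m.
v = (1.6×10⁻¹⁹)(1.84)(0.109)/2.3×10⁻²⁶ ≈ 1.40×10⁶ m/s.

v ≈ 1.40×10⁶ m/s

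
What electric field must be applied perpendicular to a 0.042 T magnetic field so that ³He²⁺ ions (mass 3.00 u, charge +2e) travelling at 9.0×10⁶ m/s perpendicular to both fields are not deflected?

E = 3.8×10⁵ V/m

For straight-line motion qE = qvB, so E = vB.
E = 9.0×10⁶ × 0.042 = 3.8×10⁵ V/m.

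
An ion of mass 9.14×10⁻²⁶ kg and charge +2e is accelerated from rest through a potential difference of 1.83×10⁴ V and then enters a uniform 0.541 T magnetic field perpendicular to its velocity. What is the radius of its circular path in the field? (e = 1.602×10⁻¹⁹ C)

r ≈ 0.189 m

Acceleration: |q|V = ½mv² ⇒ v = √(2|q|V/m) = √(2·3.204×10⁻¹⁹·1.83×10⁴/9.14×10⁻²⁶) ≈ 3.582×10⁵ m/s.
In the field: r = mv/(|q|B) = (9.14×10⁻²⁶)(3.582×10⁵)/((3.204×10⁻¹⁹)(0.541)) ≈ 0.189 m.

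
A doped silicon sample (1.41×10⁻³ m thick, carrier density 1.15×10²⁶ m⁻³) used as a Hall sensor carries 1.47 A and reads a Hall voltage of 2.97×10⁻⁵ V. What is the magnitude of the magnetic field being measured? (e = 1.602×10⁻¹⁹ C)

B ≈ 0.525 T

From V_H = IB/(n e t), B = V_H n e t / I.
B = (2.97×10⁻⁵)(1.15×10²⁶)(1.602×10⁻¹⁹)(1.41×10⁻³)/1.47 ≈ 0.525 T.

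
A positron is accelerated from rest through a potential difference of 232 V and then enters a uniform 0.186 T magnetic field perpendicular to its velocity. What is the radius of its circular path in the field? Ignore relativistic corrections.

r ≈ 2.76×10⁻⁴ m

Acceleration: |q|V = ½mv² ⇒ v = √(2|q|V/m) = √(2·1.602×10⁻¹⁹·232/9.109×10⁻³¹) ≈ 9.033×10⁶ m/s.
In the field: r = mv/(|q|B) = (9.109×10⁻³¹)(9.033×10⁶)/((1.602×10⁻¹⁹)(0.186)) ≈ 2.76×10⁻⁴ m.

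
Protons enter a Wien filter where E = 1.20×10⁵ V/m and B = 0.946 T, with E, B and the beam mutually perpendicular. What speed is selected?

v = 1.27×10⁵ m/s

Zero net Lorentz force requires |qE| = |q v×B|, i.e. E = vB.
v = E/B = 1.20×10⁵/0.946 = 1.27×10⁵ m/s.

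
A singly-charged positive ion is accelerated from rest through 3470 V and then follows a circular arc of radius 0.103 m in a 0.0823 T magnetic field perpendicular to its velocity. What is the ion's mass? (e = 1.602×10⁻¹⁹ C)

m ≈ 1.66×10⁻²⁷ kg

Combine |q|V = ½mv² and r = mv/(|q|B): eliminate v to get m = qB²r²/(2V).
m = (1.602×10⁻¹⁹)(0.0823)²(0.103)²/(2·3470) ≈ 1.66×10⁻²⁷ kg.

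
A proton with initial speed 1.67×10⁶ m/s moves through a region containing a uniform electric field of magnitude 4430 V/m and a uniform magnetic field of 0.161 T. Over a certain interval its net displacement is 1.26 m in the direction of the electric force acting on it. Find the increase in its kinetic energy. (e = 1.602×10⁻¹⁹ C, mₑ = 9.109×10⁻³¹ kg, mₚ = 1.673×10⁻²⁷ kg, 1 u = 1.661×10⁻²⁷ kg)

The magnetic force is always ⟂ v and does no work; only the electric force changes KE.
ΔKE = F_E · d = |q|E d = (1.602×10⁻¹⁹)(4430)(1.26) ≈ 8.94×10⁻¹⁶ J.

ΔKE ≈ 8.94×10⁻¹⁶ J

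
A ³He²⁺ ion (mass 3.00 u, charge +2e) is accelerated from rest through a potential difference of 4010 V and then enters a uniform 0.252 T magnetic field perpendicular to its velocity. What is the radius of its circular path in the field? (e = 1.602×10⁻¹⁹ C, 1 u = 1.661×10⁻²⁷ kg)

r ≈ 0.0443 m

Acceleration: |q|V = ½mv² ⇒ v = √(2|q|V/m) = √(2·3.204×10⁻¹⁹·4010/4.983×10⁻²⁷) ≈ 7.181×10⁵ m/s.
In the field: r = mv/(|q|B) = (4.983×10⁻²⁷)(7.181×10⁵)/((3.204×10⁻¹⁹)(0.252)) ≈ 0.0443 m.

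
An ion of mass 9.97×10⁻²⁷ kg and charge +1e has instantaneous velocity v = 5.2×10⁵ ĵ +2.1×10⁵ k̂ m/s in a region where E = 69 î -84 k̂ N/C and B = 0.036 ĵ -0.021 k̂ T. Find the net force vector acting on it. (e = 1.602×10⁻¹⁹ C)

v×B = (-1.85×10⁴, 0, 0) N/C.
E + v×B = (-1.84×10⁴, 0, -84.0) N/C.
F = q(E + v×B) = (1.602×10⁻¹⁹ C)·(-1.84×10⁴, 0, -84.0) = (-2.95×10⁻¹⁵, 0, -1.35×10⁻¹⁷) N.

F ≈ (-2.95×10⁻¹⁵, 0, -1.35×10⁻¹⁷) N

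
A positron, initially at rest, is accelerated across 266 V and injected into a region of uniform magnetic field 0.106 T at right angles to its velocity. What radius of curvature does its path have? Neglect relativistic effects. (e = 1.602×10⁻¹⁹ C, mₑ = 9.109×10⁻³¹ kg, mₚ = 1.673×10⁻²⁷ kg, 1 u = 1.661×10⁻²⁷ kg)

Acceleration: |q|V = ½mv² ⇒ v = √(2|q|V/m) = √(2·1.602×10⁻¹⁹·266/9.109×10⁻³¹) ≈ 9.673×10⁶ m/s.
In the field: r = mv/(|q|B) = (9.109×10⁻³¹)(9.673×10⁶)/((1.602×10⁻¹⁹)(0.106)) ≈ 5.19×10⁻⁴ m.

r ≈ 5.19×10⁻⁴ m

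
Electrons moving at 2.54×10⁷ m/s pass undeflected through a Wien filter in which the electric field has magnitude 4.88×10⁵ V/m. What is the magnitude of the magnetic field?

B = 0.0192 T

Balance of forces in the selector: qE = qvB ⇒ B = E/v.
B = 4.88×10⁵/2.54×10⁷ = 0.0192 T.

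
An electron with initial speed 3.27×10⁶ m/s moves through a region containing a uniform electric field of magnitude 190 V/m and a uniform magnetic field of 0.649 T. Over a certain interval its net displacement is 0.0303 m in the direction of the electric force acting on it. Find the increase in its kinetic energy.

The magnetic force is always ⟂ v and does no work; only the electric force changes KE.
ΔKE = F_E · d = |q|E d = (1.602×10⁻¹⁹)(190)(0.0303) ≈ 9.22×10⁻¹⁹ J.

ΔKE ≈ 9.22×10⁻¹⁹ J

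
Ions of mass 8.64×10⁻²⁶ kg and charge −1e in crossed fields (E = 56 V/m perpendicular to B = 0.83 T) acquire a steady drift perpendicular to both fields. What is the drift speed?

v_d ≈ 67 m/s

In crossed fields the guiding centre drifts at v_d = |E×B|/B² = E/B, independent of charge and mass.
v_d = 56/0.83 = 67 m/s.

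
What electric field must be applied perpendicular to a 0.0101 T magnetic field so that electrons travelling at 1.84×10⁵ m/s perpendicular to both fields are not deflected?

For straight-line motion qE = qvB, so E = vB.
E = 1.84×10⁵ × 0.0101 = 1860 V/m.

E = 1860 V/m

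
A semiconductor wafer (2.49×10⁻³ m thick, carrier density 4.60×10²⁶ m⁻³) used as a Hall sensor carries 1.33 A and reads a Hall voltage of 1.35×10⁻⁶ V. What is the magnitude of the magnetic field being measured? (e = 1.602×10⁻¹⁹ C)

B ≈ 0.186 T

From V_H = IB/(n e t), B = V_H n e t / I.
B = (1.35×10⁻⁶)(4.60×10²⁶)(1.602×10⁻¹⁹)(2.49×10⁻³)/1.33 ≈ 0.186 T.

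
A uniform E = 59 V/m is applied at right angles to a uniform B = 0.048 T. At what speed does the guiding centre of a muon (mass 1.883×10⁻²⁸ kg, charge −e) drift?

The E×B drift speed is v_d = E/B.
v_d = 59/0.048 = 1200 m/s.

v_d ≈ 1200 m/s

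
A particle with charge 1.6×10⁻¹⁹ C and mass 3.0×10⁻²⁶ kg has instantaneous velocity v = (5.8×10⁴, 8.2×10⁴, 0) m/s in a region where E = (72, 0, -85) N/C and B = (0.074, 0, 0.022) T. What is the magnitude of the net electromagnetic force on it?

v×B = (1800, -1280, -6070) N/C.
E + v×B = (1880, -1280, -6150) N/C.
F = q(E + v×B) = (1.6×10⁻¹⁹ C)·(1880, -1280, -6150) = (3.00×10⁻¹⁶, -2.04×10⁻¹⁶, -9.84×10⁻¹⁶) N.
|F| = 1.05×10⁻¹⁵ N.

|F| ≈ 1.05×10⁻¹⁵ N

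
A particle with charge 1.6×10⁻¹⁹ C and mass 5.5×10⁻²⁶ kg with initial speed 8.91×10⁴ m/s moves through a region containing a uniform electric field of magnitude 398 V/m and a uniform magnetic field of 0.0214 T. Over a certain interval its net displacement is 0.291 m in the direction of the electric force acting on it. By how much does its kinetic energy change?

The magnetic force is always ⟂ v and does no work; only the electric force changes KE.
ΔKE = F_E · d = |q|E d = (1.6×10⁻¹⁹)(398)(0.291) ≈ 1.85×10⁻¹⁷ J.

ΔKE ≈ 1.85×10⁻¹⁷ J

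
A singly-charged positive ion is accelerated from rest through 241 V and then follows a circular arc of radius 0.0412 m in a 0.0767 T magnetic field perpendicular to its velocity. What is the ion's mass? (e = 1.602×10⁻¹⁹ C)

Combine |q|V = ½mv² and r = mv/(|q|B): eliminate v to get m = qB²r²/(2V).
m = (1.602×10⁻¹⁹)(0.0767)²(0.0412)²/(2·241) ≈ 3.32×10⁻²⁷ kg.

m ≈ 3.32×10⁻²⁷ kg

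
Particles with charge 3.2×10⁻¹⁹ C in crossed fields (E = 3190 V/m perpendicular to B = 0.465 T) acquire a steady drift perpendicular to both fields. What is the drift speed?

v_d ≈ 6860 m/s

The steady drift has the magnetic force balancing the electric force, so v_d = E/B.
v_d = 3190/0.465 = 6860 m/s.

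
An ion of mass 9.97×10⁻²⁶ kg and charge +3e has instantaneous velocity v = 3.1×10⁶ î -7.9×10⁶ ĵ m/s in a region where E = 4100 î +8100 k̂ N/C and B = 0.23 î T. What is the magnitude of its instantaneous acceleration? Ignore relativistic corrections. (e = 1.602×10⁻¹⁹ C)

v×B = (0, 0, 1.82×10⁶) N/C.
E + v×B = (4100, 0, 1.83×10⁶) N/C.
F = q(E + v×B) = (4.806×10⁻¹⁹ C)·(4100, 0, 1.83×10⁶) = (1.97×10⁻¹⁵, 0, 8.77×10⁻¹³) N.
|a| = |F|/m = 8.771×10⁻¹³/9.97×10⁻²⁶ ≈ 8.80×10¹² m/s².

|a| ≈ 8.80×10¹² m/s²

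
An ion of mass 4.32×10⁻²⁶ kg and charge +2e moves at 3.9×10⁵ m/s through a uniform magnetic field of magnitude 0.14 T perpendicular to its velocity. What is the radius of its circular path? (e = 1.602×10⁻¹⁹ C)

The magnetic force provides the centripetal force: |q|vB = mv²/r.
r = mv/(|q|B) = (4.32×10⁻²⁶)(3.9×10⁵)/((3.204×10⁻¹⁹)(0.14)) ≈ 0.38 m.

r ≈ 0.38 m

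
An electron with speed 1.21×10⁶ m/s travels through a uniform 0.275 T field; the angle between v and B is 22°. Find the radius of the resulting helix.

r ≈ 9.37×10⁻⁶ m

v⊥ = v sinθ = 1.21×10⁶·sin22° ≈ 4.533×10⁵ m/s.
r = m v⊥/(|q|B) = (9.109×10⁻³¹)(4.533×10⁵)/((1.602×10⁻¹⁹)(0.275)) ≈ 9.37×10⁻⁶ m.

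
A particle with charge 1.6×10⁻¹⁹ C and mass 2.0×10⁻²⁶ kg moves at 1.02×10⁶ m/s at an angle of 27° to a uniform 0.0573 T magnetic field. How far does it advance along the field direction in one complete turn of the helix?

p ≈ 12.5 m

v∥ = v cosθ = 1.02×10⁶·cos27° ≈ 9.088×10⁵ m/s.
T = 2πm/(|q|B) = 2π(2.0×10⁻²⁶)/((1.6×10⁻¹⁹)(0.0573)) ≈ 1.371×10⁻⁵ s.
pitch = v∥ T = (9.088×10⁵)(1.371×10⁻⁵) ≈ 12.5 m.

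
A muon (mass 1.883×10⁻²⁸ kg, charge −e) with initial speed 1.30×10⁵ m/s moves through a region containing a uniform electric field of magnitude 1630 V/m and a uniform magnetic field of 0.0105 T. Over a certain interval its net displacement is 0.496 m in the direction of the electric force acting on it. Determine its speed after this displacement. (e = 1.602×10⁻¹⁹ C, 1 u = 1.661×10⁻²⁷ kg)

B does no work; ΔKE = |q|E d.
½mv_f² = ½mv₀² + |q|Ed = ½(1.883×10⁻²⁸)(1.30×10⁵)² + (1.602×10⁻¹⁹)(1630)(0.496) ≈ 1.591×10⁻¹⁸ J + 1.295×10⁻¹⁶ J ≈ 1.311×10⁻¹⁶ J.
v_f = √(2·1.311×10⁻¹⁶/1.883×10⁻²⁸) ≈ 1.18×10⁶ m/s.

v_f ≈ 1.18×10⁶ m/s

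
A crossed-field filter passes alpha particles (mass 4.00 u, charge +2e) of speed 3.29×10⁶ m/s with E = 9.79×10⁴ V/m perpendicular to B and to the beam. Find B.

B = 0.0298 T

Balance of forces in the selector: qE = qvB ⇒ B = E/v.
B = 9.79×10⁴/3.29×10⁶ = 0.0298 T.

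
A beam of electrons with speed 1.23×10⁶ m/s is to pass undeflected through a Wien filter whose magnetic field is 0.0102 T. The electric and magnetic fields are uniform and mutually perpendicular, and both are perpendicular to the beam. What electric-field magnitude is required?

For straight-line motion qE = qvB, so E = vB.
E = 1.23×10⁶ × 0.0102 = 1.25×10⁴ V/m.

E = 1.25×10⁴ V/m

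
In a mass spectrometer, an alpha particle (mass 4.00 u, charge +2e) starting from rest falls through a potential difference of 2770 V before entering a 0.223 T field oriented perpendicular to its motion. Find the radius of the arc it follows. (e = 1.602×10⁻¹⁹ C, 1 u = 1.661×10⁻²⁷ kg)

r ≈ 0.0481 m

Acceleration: |q|V = ½mv² ⇒ v = √(2|q|V/m) = √(2·3.204×10⁻¹⁹·2770/6.644×10⁻²⁷) ≈ 5.169×10⁵ m/s.
In the field: r = mv/(|q|B) = (6.644×10⁻²⁷)(5.169×10⁵)/((3.204×10⁻¹⁹)(0.223)) ≈ 0.0481 m.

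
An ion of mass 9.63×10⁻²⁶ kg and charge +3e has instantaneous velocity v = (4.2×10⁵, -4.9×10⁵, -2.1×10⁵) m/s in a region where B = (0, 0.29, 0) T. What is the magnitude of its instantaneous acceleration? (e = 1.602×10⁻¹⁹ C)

v×B = (6.09×10⁴, 0, 1.22×10⁵) N/C.
F = q v×B = (4.806×10⁻¹⁹ C)·(6.09×10⁴, 0, 1.22×10⁵) = (2.93×10⁻¹⁴, 0, 5.85×10⁻¹⁴) N.
|a| = |F|/m = 6.545×10⁻¹⁴/9.63×10⁻²⁶ ≈ 6.80×10¹¹ m/s².

|a| ≈ 6.80×10¹¹ m/s²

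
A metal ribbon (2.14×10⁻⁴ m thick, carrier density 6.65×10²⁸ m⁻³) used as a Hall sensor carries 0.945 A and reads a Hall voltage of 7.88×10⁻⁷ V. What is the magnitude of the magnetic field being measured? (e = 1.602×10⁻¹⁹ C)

From V_H = IB/(n e t), B = V_H n e t / I.
B = (7.88×10⁻⁷)(6.65×10²⁸)(1.602×10⁻¹⁹)(2.14×10⁻⁴)/0.945 ≈ 1.90 T.

B ≈ 1.90 T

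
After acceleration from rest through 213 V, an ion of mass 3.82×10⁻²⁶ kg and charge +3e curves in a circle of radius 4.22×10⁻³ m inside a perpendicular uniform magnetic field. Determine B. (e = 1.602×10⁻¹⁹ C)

B ≈ 1.38 T

v = √(2|q|V/m) = √(2·4.806×10⁻¹⁹·213/3.82×10⁻²⁶) ≈ 7.321×10⁴ m/s.
B = mv/(|q|r) = (3.82×10⁻²⁶)(7.321×10⁴)/((4.806×10⁻¹⁹)(4.22×10⁻³)) ≈ 1.38 T.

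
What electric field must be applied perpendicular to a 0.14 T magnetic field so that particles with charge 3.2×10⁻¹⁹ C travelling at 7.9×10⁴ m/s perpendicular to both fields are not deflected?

For straight-line motion qE = qvB, so E = vB.
E = 7.9×10⁴ × 0.14 = 1.1×10⁴ V/m.

E = 1.1×10⁴ V/m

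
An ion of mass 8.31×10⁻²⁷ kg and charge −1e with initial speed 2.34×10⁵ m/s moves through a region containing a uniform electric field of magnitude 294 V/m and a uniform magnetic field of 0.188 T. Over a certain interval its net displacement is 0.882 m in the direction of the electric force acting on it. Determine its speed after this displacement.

v_f ≈ 2.54×10⁵ m/s

B does no work; ΔKE = |q|E d.
½mv_f² = ½mv₀² + |q|Ed = ½(8.31×10⁻²⁷)(2.34×10⁵)² + (1.602×10⁻¹⁹)(294)(0.882) ≈ 2.275×10⁻¹⁶ J + 4.154×10⁻¹⁷ J ≈ 2.691×10⁻¹⁶ J.
v_f = √(2·2.691×10⁻¹⁶/8.31×10⁻²⁷) ≈ 2.54×10⁵ m/s.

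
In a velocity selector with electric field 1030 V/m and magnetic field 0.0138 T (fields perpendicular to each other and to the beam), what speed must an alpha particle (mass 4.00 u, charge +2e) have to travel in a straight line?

Zero net Lorentz force requires |qE| = |q v×B|, i.e. E = vB.
v = E/B = 1030/0.0138 = 7.46×10⁴ m/s.

v = 7.46×10⁴ m/s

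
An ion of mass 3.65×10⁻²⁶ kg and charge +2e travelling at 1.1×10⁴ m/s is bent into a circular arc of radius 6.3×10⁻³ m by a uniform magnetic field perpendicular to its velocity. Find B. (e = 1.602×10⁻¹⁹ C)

From |q|vB = mv²/r, B = mv/(|q|r).
B = (3.65×10⁻²⁶)(1.1×10⁴)/((3.204×10⁻¹⁹)(6.3×10⁻³)) ≈ 0.20 T.

B ≈ 0.20 T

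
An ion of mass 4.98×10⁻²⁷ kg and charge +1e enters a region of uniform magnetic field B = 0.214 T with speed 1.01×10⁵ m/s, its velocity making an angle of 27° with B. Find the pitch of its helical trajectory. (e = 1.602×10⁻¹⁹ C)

v∥ = v cosθ = 1.01×10⁵·cos27° ≈ 8.999×10⁴ m/s.
T = 2πm/(|q|B) = 2π(4.98×10⁻²⁷)/((1.602×10⁻¹⁹)(0.214)) ≈ 9.127×10⁻⁷ s.
pitch = v∥ T = (8.999×10⁴)(9.127×10⁻⁷) ≈ 0.0821 m.

p ≈ 0.0821 m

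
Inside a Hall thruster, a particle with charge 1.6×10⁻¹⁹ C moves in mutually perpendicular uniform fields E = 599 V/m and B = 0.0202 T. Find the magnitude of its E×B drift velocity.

v_d ≈ 2.97×10⁴ m/s

The steady drift has the magnetic force balancing the electric force, so v_d = E/B.
v_d = 599/0.0202 = 2.97×10⁴ m/s.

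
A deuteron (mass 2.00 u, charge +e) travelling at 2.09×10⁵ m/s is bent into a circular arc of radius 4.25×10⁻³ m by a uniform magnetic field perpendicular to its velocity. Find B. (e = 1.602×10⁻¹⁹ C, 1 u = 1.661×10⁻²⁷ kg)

B ≈ 1.02 T

From |q|vB = mv²/r, B = mv/(|q|r).
B = (3.322×10⁻²⁷)(2.09×10⁵)/((1.602×10⁻¹⁹)(4.25×10⁻³)) ≈ 1.02 T.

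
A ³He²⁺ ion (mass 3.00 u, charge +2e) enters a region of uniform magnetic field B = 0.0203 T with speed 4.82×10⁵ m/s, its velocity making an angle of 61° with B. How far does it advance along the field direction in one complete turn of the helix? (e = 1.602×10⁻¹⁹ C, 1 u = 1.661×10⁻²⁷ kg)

v∥ = v cosθ = 4.82×10⁵·cos61° ≈ 2.337×10⁵ m/s.
T = 2πm/(|q|B) = 2π(4.983×10⁻²⁷)/((3.204×10⁻¹⁹)(0.0203)) ≈ 4.814×10⁻⁶ s.
pitch = v∥ T = (2.337×10⁵)(4.814×10⁻⁶) ≈ 1.12 m.

p ≈ 1.12 m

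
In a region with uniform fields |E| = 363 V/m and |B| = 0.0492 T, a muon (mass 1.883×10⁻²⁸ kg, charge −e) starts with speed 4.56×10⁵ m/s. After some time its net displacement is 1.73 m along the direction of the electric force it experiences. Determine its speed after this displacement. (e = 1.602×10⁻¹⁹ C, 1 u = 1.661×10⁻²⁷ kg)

B does no work; ΔKE = |q|E d.
½mv_f² = ½mv₀² + |q|Ed = ½(1.883×10⁻²⁸)(4.56×10⁵)² + (1.602×10⁻¹⁹)(363)(1.73) ≈ 1.958×10⁻¹⁷ J + 1.006×10⁻¹⁶ J ≈ 1.202×10⁻¹⁶ J.
v_f = √(2·1.202×10⁻¹⁶/1.883×10⁻²⁸) ≈ 1.13×10⁶ m/s.

v_f ≈ 1.13×10⁶ m/s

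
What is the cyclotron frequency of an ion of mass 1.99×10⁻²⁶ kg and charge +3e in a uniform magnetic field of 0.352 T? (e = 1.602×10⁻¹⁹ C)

f ≈ 1.35×10⁶ Hz

f = |q|B/(2πm).
f = (4.806×10⁻¹⁹)(0.352)/(2π·1.99×10⁻²⁶) ≈ 1.35×10⁶ Hz.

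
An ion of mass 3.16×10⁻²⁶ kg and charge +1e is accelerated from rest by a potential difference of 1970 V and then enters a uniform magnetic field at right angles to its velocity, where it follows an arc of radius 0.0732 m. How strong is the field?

B ≈ 0.381 T

v = √(2|q|V/m) = √(2·1.602×10⁻¹⁹·1970/3.16×10⁻²⁶) ≈ 1.413×10⁵ m/s.
B = mv/(|q|r) = (3.16×10⁻²⁶)(1.413×10⁵)/((1.602×10⁻¹⁹)(0.0732)) ≈ 0.381 T.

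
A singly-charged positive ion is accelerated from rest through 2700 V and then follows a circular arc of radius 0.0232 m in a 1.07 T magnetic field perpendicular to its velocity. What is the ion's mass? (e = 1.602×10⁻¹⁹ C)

Combine |q|V = ½mv² and r = mv/(|q|B): eliminate v to get m = qB²r²/(2V).
m = (1.602×10⁻¹⁹)(1.07)²(0.0232)²/(2·2700) ≈ 1.83×10⁻²⁶ kg.

m ≈ 1.83×10⁻²⁶ kg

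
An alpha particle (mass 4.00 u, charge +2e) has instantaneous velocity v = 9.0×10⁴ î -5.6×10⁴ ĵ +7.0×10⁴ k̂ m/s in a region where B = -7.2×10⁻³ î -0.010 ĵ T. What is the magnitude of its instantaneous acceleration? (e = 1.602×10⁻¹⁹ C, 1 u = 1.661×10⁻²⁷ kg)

v×B = (700, -504, -1300) N/C.
F = q v×B = (3.204×10⁻¹⁹ C)·(700, -504, -1300) = (2.24×10⁻¹⁶, -1.61×10⁻¹⁶, -4.18×10⁻¹⁶) N.
|a| = |F|/m = 5.007×10⁻¹⁶/6.644×10⁻²⁷ ≈ 7.54×10¹⁰ m/s².

|a| ≈ 7.54×10¹⁰ m/s²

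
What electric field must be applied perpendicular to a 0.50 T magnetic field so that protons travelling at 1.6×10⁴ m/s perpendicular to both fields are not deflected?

For straight-line motion qE = qvB, so E = vB.
E = 1.6×10⁴ × 0.50 = 8000 V/m.

E = 8000 V/m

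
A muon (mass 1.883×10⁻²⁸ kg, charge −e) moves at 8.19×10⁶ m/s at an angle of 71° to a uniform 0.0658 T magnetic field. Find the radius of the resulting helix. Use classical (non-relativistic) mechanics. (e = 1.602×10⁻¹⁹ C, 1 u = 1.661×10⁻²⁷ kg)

r ≈ 0.138 m

v⊥ = v sinθ = 8.19×10⁶·sin71° ≈ 7.744×10⁶ m/s.
r = m v⊥/(|q|B) = (1.883×10⁻²⁸)(7.744×10⁶)/((1.602×10⁻¹⁹)(0.0658)) ≈ 0.138 m.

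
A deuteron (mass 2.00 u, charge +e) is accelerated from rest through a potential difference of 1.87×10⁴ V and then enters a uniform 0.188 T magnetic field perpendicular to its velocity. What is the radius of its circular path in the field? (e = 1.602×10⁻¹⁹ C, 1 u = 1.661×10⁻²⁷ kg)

Acceleration: |q|V = ½mv² ⇒ v = √(2|q|V/m) = √(2·1.602×10⁻¹⁹·1.87×10⁴/3.322×10⁻²⁷) ≈ 1.343×10⁶ m/s.
In the field: r = mv/(|q|B) = (3.322×10⁻²⁷)(1.343×10⁶)/((1.602×10⁻¹⁹)(0.188)) ≈ 0.148 m.

r ≈ 0.148 m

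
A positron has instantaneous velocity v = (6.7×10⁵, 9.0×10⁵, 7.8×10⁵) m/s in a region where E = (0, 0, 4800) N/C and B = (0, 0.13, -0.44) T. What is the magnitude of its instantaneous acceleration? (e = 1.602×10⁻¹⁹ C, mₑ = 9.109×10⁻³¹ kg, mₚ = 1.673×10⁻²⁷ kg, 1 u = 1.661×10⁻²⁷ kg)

|a| ≈ 1.03×10¹⁷ m/s²

v×B = (-4.97×10⁵, 2.95×10⁵, 8.71×10⁴) N/C.
E + v×B = (-4.97×10⁵, 2.95×10⁵, 9.19×10⁴) N/C.
F = q(E + v×B) = (1.602×10⁻¹⁹ C)·(-4.97×10⁵, 2.95×10⁵, 9.19×10⁴) = (-7.97×10⁻¹⁴, 4.72×10⁻¹⁴, 1.47×10⁻¹⁴) N.
|a| = |F|/m = 9.379×10⁻¹⁴/9.109×10⁻³¹ ≈ 1.03×10¹⁷ m/s².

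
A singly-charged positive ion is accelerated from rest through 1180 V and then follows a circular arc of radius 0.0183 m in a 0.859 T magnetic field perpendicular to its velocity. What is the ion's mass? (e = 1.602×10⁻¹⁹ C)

Combine |q|V = ½mv² and r = mv/(|q|B): eliminate v to get m = qB²r²/(2V).
m = (1.602×10⁻¹⁹)(0.859)²(0.0183)²/(2·1180) ≈ 1.68×10⁻²⁶ kg.

m ≈ 1.68×10⁻²⁶ kg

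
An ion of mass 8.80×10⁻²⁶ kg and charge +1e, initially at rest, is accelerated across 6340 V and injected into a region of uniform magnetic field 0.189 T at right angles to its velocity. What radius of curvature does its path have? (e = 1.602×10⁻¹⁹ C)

r ≈ 0.442 m

Acceleration: |q|V = ½mv² ⇒ v = √(2|q|V/m) = √(2·1.602×10⁻¹⁹·6340/8.80×10⁻²⁶) ≈ 1.519×10⁵ m/s.
In the field: r = mv/(|q|B) = (8.80×10⁻²⁶)(1.519×10⁵)/((1.602×10⁻¹⁹)(0.189)) ≈ 0.442 m.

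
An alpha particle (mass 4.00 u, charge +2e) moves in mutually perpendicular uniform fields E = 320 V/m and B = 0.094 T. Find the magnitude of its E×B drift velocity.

v_d ≈ 3400 m/s

In crossed fields the guiding centre drifts at v_d = |E×B|/B² = E/B, independent of charge and mass.
v_d = 320/0.094 = 3400 m/s.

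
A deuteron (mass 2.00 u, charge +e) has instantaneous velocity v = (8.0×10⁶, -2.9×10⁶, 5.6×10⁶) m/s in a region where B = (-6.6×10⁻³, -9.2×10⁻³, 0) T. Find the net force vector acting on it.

F ≈ (8.25×10⁻¹⁵, -5.92×10⁻¹⁵, -1.49×10⁻¹⁴) N

v×B = (5.15×10⁴, -3.70×10⁴, -9.27×10⁴) N/C.
F = q v×B = (1.602×10⁻¹⁹ C)·(5.15×10⁴, -3.70×10⁴, -9.27×10⁴) = (8.25×10⁻¹⁵, -5.92×10⁻¹⁵, -1.49×10⁻¹⁴) N.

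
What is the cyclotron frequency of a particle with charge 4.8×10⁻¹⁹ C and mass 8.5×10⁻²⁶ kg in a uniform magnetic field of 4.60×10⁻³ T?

f ≈ 4130 Hz

f = |q|B/(2πm).
f = (4.8×10⁻¹⁹)(4.60×10⁻³)/(2π·8.5×10⁻²⁶) ≈ 4130 Hz.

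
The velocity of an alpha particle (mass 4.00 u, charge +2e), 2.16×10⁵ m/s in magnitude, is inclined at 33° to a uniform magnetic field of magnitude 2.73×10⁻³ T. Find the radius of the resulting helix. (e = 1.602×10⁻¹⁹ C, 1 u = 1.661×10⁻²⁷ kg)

r ≈ 0.894 m

v⊥ = v sinθ = 2.16×10⁵·sin33° ≈ 1.176×10⁵ m/s.
r = m v⊥/(|q|B) = (6.644×10⁻²⁷)(1.176×10⁵)/((3.204×10⁻¹⁹)(2.73×10⁻³)) ≈ 0.894 m.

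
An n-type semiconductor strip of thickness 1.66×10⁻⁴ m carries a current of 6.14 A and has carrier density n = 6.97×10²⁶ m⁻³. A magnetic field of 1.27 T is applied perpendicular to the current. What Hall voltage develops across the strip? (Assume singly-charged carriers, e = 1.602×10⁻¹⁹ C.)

V_H = IB/(n e t).
V_H = (6.14)(1.27)/((6.97×10²⁶)(1.602×10⁻¹⁹)(1.66×10⁻⁴)) ≈ 4.21×10⁻⁴ V.

V_H ≈ 4.21×10⁻⁴ V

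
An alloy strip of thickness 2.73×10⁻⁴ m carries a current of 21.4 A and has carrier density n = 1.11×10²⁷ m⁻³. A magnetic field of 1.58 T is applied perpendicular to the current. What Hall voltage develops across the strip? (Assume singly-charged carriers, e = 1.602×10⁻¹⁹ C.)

V_H ≈ 6.97×10⁻⁴ V

V_H = IB/(n e t).
V_H = (21.4)(1.58)/((1.11×10²⁷)(1.602×10⁻¹⁹)(2.73×10⁻⁴)) ≈ 6.97×10⁻⁴ V.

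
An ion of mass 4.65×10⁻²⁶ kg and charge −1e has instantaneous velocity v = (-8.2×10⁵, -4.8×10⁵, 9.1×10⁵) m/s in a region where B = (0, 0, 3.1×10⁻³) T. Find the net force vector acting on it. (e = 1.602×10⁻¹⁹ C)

F ≈ (2.38×10⁻¹⁶, -4.07×10⁻¹⁶, 0) N

v×B = (-1490, 2540, 0) N/C.
F = q v×B = (−1.602×10⁻¹⁹ C)·(-1490, 2540, 0) = (2.38×10⁻¹⁶, -4.07×10⁻¹⁶, 0) N.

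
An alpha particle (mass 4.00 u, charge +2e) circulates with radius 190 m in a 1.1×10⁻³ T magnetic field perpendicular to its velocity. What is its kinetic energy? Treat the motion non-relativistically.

v = |q|Br/m, then KE = ½mv² = (qBr)²/(2m).
v = (3.204×10⁻¹⁹)(1.1×10⁻³)(190)/6.644×10⁻²⁷ ≈ 1.008×10⁷ m/s.
KE = ½(6.644×10⁻²⁷)(1.008×10⁷)² ≈ 3.4×10⁻¹³ J = 2.1×10⁶ eV.

KE ≈ 2.1×10⁶ eV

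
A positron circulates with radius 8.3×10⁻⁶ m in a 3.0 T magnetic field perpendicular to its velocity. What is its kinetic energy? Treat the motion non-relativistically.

v = |q|Br/m, then KE = ½mv² = (qBr)²/(2m).
v = (1.602×10⁻¹⁹)(3.0)(8.3×10⁻⁶)/9.109×10⁻³¹ ≈ 4.379×10⁶ m/s.
KE = ½(9.109×10⁻³¹)(4.379×10⁶)² ≈ 8.7×10⁻¹⁸ J = 55 eV.

KE ≈ 55 eV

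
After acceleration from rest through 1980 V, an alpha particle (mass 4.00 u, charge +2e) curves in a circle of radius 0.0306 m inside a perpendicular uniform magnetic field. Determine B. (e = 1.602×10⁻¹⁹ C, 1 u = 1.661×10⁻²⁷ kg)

B ≈ 0.296 T

v = √(2|q|V/m) = √(2·3.204×10⁻¹⁹·1980/6.644×10⁻²⁷) ≈ 4.370×10⁵ m/s.
B = mv/(|q|r) = (6.644×10⁻²⁷)(4.370×10⁵)/((3.204×10⁻¹⁹)(0.0306)) ≈ 0.296 T.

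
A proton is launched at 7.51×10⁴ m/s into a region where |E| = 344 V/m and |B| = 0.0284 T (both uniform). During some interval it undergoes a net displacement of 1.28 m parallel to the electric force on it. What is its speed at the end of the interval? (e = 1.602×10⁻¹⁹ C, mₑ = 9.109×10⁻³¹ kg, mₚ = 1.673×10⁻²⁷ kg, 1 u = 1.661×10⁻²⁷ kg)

v_f ≈ 3.00×10⁵ m/s

B does no work; ΔKE = |q|E d.
½mv_f² = ½mv₀² + |q|Ed = ½(1.673×10⁻²⁷)(7.51×10⁴)² + (1.602×10⁻¹⁹)(344)(1.28) ≈ 4.718×10⁻¹⁸ J + 7.054×10⁻¹⁷ J ≈ 7.526×10⁻¹⁷ J.
v_f = √(2·7.526×10⁻¹⁷/1.673×10⁻²⁷) ≈ 3.00×10⁵ m/s.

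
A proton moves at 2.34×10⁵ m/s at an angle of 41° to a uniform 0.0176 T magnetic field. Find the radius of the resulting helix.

v⊥ = v sinθ = 2.34×10⁵·sin41° ≈ 1.535×10⁵ m/s.
r = m v⊥/(|q|B) = (1.673×10⁻²⁷)(1.535×10⁵)/((1.602×10⁻¹⁹)(0.0176)) ≈ 0.0911 m.

r ≈ 0.0911 m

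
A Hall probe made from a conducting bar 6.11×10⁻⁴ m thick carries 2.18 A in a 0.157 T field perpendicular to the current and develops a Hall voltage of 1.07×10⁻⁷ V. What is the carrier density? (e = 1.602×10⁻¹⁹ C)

n ≈ 3.27×10²⁸ m⁻³

From V_H = IB/(n e t), n = IB/(V_H e t).
n = (2.18)(0.157)/((1.07×10⁻⁷)(1.602×10⁻¹⁹)(6.11×10⁻⁴)) ≈ 3.27×10²⁸ m⁻³.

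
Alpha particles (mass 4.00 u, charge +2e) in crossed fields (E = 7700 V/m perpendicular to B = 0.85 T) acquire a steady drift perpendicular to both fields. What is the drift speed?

v_d ≈ 9100 m/s

The E×B drift speed is v_d = E/B.
v_d = 7700/0.85 = 9100 m/s.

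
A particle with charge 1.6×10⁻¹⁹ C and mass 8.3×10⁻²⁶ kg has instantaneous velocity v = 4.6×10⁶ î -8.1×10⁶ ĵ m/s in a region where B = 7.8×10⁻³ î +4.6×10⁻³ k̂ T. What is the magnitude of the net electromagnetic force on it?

v×B = (-3.73×10⁴, -2.12×10⁴, 6.32×10⁴) N/C.
F = q v×B = (1.6×10⁻¹⁹ C)·(-3.73×10⁴, -2.12×10⁴, 6.32×10⁴) = (-5.96×10⁻¹⁵, -3.39×10⁻¹⁵, 1.01×10⁻¹⁴) N.
|F| = 1.22×10⁻¹⁴ N.

|F| ≈ 1.22×10⁻¹⁴ N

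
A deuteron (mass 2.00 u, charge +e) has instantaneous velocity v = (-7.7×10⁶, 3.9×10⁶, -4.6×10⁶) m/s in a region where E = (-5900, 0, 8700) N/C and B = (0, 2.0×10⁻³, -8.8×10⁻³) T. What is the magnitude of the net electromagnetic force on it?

v×B = (-2.51×10⁴, -6.78×10⁴, -1.54×10⁴) N/C.
E + v×B = (-3.10×10⁴, -6.78×10⁴, -6700) N/C.
F = q(E + v×B) = (1.602×10⁻¹⁹ C)·(-3.10×10⁴, -6.78×10⁴, -6700) = (-4.97×10⁻¹⁵, -1.09×10⁻¹⁴, -1.07×10⁻¹⁵) N.
|F| = 1.20×10⁻¹⁴ N.

|F| ≈ 1.20×10⁻¹⁴ N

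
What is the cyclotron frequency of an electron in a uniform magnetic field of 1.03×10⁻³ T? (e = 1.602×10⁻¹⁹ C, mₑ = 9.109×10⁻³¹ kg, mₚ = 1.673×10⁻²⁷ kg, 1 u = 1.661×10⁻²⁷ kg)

f ≈ 2.88×10⁷ Hz

f = |q|B/(2πm).
f = (1.602×10⁻¹⁹)(1.03×10⁻³)/(2π·9.109×10⁻³¹) ≈ 2.88×10⁷ Hz.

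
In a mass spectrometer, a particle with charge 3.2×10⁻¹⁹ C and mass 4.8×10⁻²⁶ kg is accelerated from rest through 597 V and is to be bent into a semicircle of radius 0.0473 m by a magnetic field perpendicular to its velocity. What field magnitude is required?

v = √(2|q|V/m) = √(2·3.2×10⁻¹⁹·597/4.8×10⁻²⁶) ≈ 8.922×10⁴ m/s.
B = mv/(|q|r) = (4.8×10⁻²⁶)(8.922×10⁴)/((3.2×10⁻¹⁹)(0.0473)) ≈ 0.283 T.

B ≈ 0.283 T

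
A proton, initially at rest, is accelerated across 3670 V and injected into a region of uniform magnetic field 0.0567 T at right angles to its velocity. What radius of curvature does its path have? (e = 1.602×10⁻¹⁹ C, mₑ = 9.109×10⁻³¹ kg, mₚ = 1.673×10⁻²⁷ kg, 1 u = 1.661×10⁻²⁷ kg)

r ≈ 0.154 m

Acceleration: |q|V = ½mv² ⇒ v = √(2|q|V/m) = √(2·1.602×10⁻¹⁹·3670/1.673×10⁻²⁷) ≈ 8.384×10⁵ m/s.
In the field: r = mv/(|q|B) = (1.673×10⁻²⁷)(8.384×10⁵)/((1.602×10⁻¹⁹)(0.0567)) ≈ 0.154 m.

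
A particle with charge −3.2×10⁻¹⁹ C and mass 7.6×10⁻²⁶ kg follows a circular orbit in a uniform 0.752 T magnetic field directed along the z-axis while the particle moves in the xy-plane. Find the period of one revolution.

The cyclotron period depends only on m, q, B: T = 2πm/(|q|B).
T = 2π(7.6×10⁻²⁶)/((3.2×10⁻¹⁹)(0.752)) ≈ 1.98×10⁻⁶ s.

T ≈ 1.98×10⁻⁶ s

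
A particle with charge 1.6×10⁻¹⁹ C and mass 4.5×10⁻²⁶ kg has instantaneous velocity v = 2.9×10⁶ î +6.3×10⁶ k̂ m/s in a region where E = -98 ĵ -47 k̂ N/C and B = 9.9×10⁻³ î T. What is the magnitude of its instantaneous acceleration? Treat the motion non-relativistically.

|a| ≈ 2.21×10¹¹ m/s²

v×B = (0, 6.24×10⁴, 0) N/C.
E + v×B = (0, 6.23×10⁴, -47.0) N/C.
F = q(E + v×B) = (1.6×10⁻¹⁹ C)·(0, 6.23×10⁴, -47.0) = (0, 9.96×10⁻¹⁵, -7.52×10⁻¹⁸) N.
|a| = |F|/m = 9.964×10⁻¹⁵/4.5×10⁻²⁶ ≈ 2.21×10¹¹ m/s².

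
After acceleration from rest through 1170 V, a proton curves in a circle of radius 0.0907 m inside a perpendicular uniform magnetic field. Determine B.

v = √(2|q|V/m) = √(2·1.602×10⁻¹⁹·1170/1.673×10⁻²⁷) ≈ 4.734×10⁵ m/s.
B = mv/(|q|r) = (1.673×10⁻²⁷)(4.734×10⁵)/((1.602×10⁻¹⁹)(0.0907)) ≈ 0.0545 T.

B ≈ 0.0545 T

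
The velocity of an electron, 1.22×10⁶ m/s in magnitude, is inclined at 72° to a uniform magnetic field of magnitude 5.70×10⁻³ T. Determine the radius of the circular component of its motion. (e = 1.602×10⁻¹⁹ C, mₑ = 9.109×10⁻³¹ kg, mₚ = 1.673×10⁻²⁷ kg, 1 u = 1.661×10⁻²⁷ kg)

r ≈ 1.16×10⁻³ m

v⊥ = v sinθ = 1.22×10⁶·sin72° ≈ 1.160×10⁶ m/s.
r = m v⊥/(|q|B) = (9.109×10⁻³¹)(1.160×10⁶)/((1.602×10⁻¹⁹)(5.70×10⁻³)) ≈ 1.16×10⁻³ m.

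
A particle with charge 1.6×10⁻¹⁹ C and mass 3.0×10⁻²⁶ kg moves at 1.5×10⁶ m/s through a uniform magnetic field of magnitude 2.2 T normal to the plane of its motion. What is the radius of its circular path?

r ≈ 0.13 m

The magnetic force provides the centripetal force: |q|vB = mv²/r.
r = mv/(|q|B) = (3.0×10⁻²⁶)(1.5×10⁶)/((1.6×10⁻¹⁹)(2.2)) ≈ 0.13 m.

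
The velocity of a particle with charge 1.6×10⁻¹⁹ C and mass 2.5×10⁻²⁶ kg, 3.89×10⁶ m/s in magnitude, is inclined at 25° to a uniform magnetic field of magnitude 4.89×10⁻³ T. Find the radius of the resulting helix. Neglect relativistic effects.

v⊥ = v sinθ = 3.89×10⁶·sin25° ≈ 1.644×10⁶ m/s.
r = m v⊥/(|q|B) = (2.5×10⁻²⁶)(1.644×10⁶)/((1.6×10⁻¹⁹)(4.89×10⁻³)) ≈ 52.5 m.

r ≈ 52.5 m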